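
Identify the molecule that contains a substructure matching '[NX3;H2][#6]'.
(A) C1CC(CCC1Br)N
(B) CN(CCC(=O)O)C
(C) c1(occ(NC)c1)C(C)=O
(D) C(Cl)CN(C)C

[NX3;H2][#6] describes a trivalent nitrogen with two H attached to carbon (a primary amine).
(A) contains a primary amino group (-NH2), which satisfies every atom and bond constraint.
(B) has a dimethylamino group (-N(CH3)2) but the nitrogen has H0, not H2.
(C) has an N-methylamino group (-NHCH3) but the nitrogen bears two carbons and only one H (H1), not H2.
(D) has a dimethylamino group (-N(CH3)2) but the nitrogen has H0, not H2.
So the answer is (A).

A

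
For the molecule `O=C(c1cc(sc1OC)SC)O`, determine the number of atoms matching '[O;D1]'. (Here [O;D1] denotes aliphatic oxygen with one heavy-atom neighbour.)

Check the 12 heavy atoms by environment: 1× s (aromatic, D2) → no; 3× c (aromatic, D3) → no; 1× c (aromatic, D2) → no; 1× C (D3) → no; 2× O (D1) → match; 1× S (D2) → no; 2× C (D1) → no; 1× O (D2) → no.
That gives 2 matching atoms.

2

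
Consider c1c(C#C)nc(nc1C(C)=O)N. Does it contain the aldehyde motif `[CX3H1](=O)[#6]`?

No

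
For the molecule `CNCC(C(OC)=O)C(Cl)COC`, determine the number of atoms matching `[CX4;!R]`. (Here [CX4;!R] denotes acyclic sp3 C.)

7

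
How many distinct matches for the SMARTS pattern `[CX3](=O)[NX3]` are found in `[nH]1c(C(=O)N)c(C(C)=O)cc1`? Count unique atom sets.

1

[CX3](=O)[NX3] is the SMARTS for an amide: a carbonyl carbon bonded to a trivalent nitrogen.
Exactly one fragment in the molecule meets all constraints, giving 1 match.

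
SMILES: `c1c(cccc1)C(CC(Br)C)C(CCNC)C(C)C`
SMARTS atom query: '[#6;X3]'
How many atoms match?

The query [#6;X3] means: any carbon (aromatic or not) with three total connections.
Check the 19 heavy atoms by environment: 11× C (X4) → no; 1× Br (X1) → no; 6× c (aromatic, X3) → match; 1× N (X3) → no.
That gives 6 matching atoms.

6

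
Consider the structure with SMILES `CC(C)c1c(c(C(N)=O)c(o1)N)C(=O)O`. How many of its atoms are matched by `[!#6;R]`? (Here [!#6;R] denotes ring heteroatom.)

The query [!#6;R] means: non-carbon atom that is part of a ring.
Check the 15 heavy atoms by environment: 1× o (aromatic, in 5-ring) → match; 4× c (aromatic, in 5-ring) → no; 5× C (acyclic) → no; 3× O (acyclic) → no; 2× N (acyclic) → no.
That gives 1 matching atom.

1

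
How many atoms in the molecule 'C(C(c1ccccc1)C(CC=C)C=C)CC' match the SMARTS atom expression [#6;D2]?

The query [#6;D2] means: any carbon bonded to exactly two heavy atoms.
Check the 16 heavy atoms by environment: 5× C (D2) → match; 2× C (D3) → no; 1× c (aromatic, D3) → no; 5× c (aromatic, D2) → match; 3× C (D1) → no.
Summing the matching environments: 5 + 5 = 10 matching atoms.

10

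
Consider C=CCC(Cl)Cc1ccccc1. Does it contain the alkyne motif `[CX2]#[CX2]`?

The pattern [CX2]#[CX2] describes a carbon-carbon triple bond — an alkyne.
The closest candidate here is a vinyl group (-CH=CH2), but the C=C is a double bond; both carbons are CX3, not CX2. No other fragment satisfies the full query, so there is no match.

No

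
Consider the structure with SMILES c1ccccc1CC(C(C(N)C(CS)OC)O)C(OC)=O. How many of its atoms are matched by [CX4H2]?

2

The query [CX4H2] means: sp3 carbon (X4) with exactly two hydrogens.
Check the 21 heavy atoms by environment: 2× C (H2, X4) → match; 4× C (H1, X4) → no; 1× N (H2, X3) → no; 1× c (aromatic, H0, X3) → no; 5× c (aromatic, H1, X3) → no; 1× O (H1, X2) → no; 1× S (H1, X2) → no; 2× O (H0, X2) → no; 2× C (H3, X4) → no; 1× C (H0, X3) → no; 1× O (H0, X1) → no.
That gives 2 matching atoms.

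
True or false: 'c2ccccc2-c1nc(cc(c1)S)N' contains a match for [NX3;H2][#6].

The pattern [NX3;H2][#6] describes a trivalent nitrogen with two H attached to carbon — a primary amine.
The molecule carries a primary amino group (-NH2), whose atoms satisfy every constraint of the query, so the pattern matches.

True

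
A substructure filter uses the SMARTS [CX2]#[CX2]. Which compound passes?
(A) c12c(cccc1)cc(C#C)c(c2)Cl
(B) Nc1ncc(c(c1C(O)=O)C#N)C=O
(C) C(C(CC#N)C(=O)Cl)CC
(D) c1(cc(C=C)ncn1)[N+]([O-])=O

[CX2]#[CX2] describes a carbon-carbon triple bond (an alkyne).
(A) contains an ethynyl group (-C#CH), which satisfies every atom and bond constraint.
(B) has a nitrile (-C#N) but the triple bond is C#N, not C#C.
(C) has a nitrile (-C#N) but the triple bond is C#N, not C#C.
(D) has a vinyl group (-CH=CH2) but the C=C is a double bond; both carbons are CX3, not CX2.
So the answer is (A).

A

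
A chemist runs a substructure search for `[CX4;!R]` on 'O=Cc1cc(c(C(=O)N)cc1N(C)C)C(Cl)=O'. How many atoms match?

2

The query [CX4;!R] means: aliphatic carbon with four total connections, not in a ring.
Check the 17 heavy atoms by environment: 6× c (aromatic, X3, in 6-ring) → no; 3× C (X3, acyclic) → no; 3× O (X1, acyclic) → no; 1× Cl (X1, acyclic) → no; 2× N (X3, acyclic) → no; 2× C (X4, acyclic) → match.
That gives 2 matching atoms.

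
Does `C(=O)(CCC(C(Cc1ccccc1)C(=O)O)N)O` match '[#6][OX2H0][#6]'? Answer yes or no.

No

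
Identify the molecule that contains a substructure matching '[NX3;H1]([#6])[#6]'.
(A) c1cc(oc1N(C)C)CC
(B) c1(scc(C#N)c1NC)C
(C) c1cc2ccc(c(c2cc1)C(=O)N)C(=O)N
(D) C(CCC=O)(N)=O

[NX3;H1]([#6])[#6] describes a trivalent nitrogen with one H, bonded to two carbons (a secondary amine).
(A) has a dimethylamino group (-N(CH3)2) but the nitrogen has H0, not H1.
(B) contains an N-methylamino group (-NHCH3), which satisfies every atom and bond constraint.
(C) has a primary amide (-C(=O)NH2) but the -C(=O)NH2 nitrogen has H2, not H1.
(D) has a primary amide (-C(=O)NH2) but the -C(=O)NH2 nitrogen has H2, not H1.
So the answer is (B).

B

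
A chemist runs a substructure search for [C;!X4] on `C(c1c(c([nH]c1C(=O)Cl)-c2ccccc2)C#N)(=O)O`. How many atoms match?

3

Check the 19 heavy atoms by environment: 1× n (aromatic, X3) → no; 10× c (aromatic, X3) → no; 2× C (X3) → match; 2× O (X1) → no; 1× Cl (X1) → no; 1× O (X2) → no; 1× C (X2) → match; 1× N (X1) → no.
Summing the matching environments: 2 + 1 = 3 matching atoms.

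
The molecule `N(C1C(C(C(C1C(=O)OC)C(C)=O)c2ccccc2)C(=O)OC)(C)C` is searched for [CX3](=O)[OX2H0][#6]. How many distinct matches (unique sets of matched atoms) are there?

2

[CX3](=O)[OX2H0][#6] is the SMARTS for an ester: a carbonyl carbon bonded to an oxygen that is itself bonded to carbon (no H on that O).
The molecule carries 2 separate instances of a methyl-ester group (-C(=O)OCH3) meeting every constraint; each maps to a distinct set of atoms, giving 2 matches.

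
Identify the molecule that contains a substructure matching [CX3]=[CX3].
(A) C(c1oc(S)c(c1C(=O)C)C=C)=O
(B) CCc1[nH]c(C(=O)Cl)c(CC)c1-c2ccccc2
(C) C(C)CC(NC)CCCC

A

[CX3]=[CX3] describes a non-aromatic C=C double bond between two sp2 carbons (an alkene).
(A) contains a vinyl group (-CH=CH2), which satisfies every atom and bond constraint.
(B) has an ethyl group (-CH2CH3) but its C-C bond is a single bond between CX4 carbons, not CX3=CX3.
(C) has an ethyl group (-CH2CH3) but its C-C bond is a single bond between CX4 carbons, not CX3=CX3.
So the answer is (A).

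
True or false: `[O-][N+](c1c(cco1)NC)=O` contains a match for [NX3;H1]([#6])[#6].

The pattern [NX3;H1]([#6])[#6] describes a trivalent nitrogen with one H, bonded to two carbons — a secondary amine.
The molecule carries an N-methylamino group (-NHCH3), whose atoms satisfy every constraint of the query, so the pattern matches.

True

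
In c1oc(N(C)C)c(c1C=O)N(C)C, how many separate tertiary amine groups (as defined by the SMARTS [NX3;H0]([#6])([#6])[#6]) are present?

2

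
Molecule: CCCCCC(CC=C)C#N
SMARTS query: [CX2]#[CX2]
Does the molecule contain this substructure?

No

The pattern [CX2]#[CX2] describes a carbon-carbon triple bond — an alkyne.
The closest candidate here is a nitrile (-C#N), but the triple bond is C#N, not C#C. No other fragment satisfies the full query, so there is no match.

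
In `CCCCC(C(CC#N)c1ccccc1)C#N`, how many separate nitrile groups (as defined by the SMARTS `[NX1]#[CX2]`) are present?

[NX1]#[CX2] is the SMARTS for a nitrile: a nitrogen triple-bonded to a two-connected carbon.
The molecule carries 2 separate instances of a nitrile (-C#N) meeting every constraint; each maps to a distinct set of atoms, giving 2 matches.

2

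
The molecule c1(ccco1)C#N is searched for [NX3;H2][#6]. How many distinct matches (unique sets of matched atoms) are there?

[NX3;H2][#6] is the SMARTS for a primary amine: a trivalent nitrogen with two H attached to carbon.
The molecule has a nitrile (-C#N), but the nitrogen is NX1 (triple-bonded), not NX3 with two H; nothing else fits, so there are 0 matches.

0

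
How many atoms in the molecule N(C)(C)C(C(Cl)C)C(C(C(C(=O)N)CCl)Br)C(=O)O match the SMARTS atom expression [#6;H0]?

The query [#6;H0] means: any carbon with no attached hydrogen.
Check the 19 heavy atoms by environment: 3× C (H3) → no; 5× C (H1) → no; 1× C (H2) → no; 2× C (H0) → match; 2× O (H0) → no; 1× O (H1) → no; 1× N (H0) → no; 2× Cl (H0) → no; 1× N (H2) → no; 1× Br (H0) → no.
That gives 2 matching atoms.

2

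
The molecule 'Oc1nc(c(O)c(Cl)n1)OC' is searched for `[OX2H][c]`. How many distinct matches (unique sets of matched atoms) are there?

[OX2H][c] is the SMARTS for a phenol: a hydroxyl oxygen attached to an aromatic carbon.
The molecule carries 2 separate instances of a hydroxyl group (-OH) meeting every constraint; each maps to a distinct set of atoms, giving 2 matches.

2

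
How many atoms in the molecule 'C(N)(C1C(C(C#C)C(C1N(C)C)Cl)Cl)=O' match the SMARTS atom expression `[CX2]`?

2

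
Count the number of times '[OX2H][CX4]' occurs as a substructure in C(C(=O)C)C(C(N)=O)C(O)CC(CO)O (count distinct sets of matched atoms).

3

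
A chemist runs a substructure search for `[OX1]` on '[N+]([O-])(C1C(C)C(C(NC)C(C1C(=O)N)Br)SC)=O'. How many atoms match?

3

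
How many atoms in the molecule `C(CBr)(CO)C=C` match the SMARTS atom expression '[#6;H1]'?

2

The query [#6;H1] means: any carbon bearing exactly one hydrogen.
Check the 7 heavy atoms by environment: 3× C (H2) → no; 2× C (H1) → match; 1× O (H1) → no; 1× Br (H0) → no.
That gives 2 matching atoms.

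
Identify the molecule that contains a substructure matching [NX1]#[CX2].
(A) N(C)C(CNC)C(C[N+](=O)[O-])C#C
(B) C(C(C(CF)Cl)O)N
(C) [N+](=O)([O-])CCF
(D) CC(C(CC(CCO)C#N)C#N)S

D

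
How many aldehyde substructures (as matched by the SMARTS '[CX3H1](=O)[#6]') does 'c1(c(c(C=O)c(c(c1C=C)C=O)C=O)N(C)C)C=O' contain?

[CX3H1](=O)[#6] is the SMARTS for an aldehyde: an sp2 carbon with one H, double-bonded to O and single-bonded to carbon.
The molecule carries 4 separate instances of an aldehyde (-CHO) meeting every constraint; each maps to a distinct set of atoms, giving 4 matches.

4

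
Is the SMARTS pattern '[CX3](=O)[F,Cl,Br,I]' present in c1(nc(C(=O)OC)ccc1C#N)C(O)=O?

The pattern [CX3](=O)[F,Cl,Br,I] describes a carbonyl carbon bonded to a halogen — an acyl halide.
The closest candidate here is a carboxylic acid group (-C(=O)OH), but the carbonyl is bonded to -OH, not to a halogen. No other fragment satisfies the full query, so there is no match.

No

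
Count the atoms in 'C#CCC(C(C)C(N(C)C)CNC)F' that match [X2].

2

Check the 14 heavy atoms by environment: 9× C (X4) → no; 2× N (X3) → no; 2× C (X2) → match; 1× F (X1) → no.
That gives 2 matching atoms.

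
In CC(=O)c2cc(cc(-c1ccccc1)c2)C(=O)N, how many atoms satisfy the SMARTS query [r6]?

Check the 18 heavy atoms by environment: 12× c (aromatic, in 6-ring) → match; 3× C (acyclic) → no; 2× O (acyclic) → no; 1× N (acyclic) → no.
That gives 12 matching atoms.

12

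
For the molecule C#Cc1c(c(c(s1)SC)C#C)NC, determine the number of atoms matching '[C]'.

6

Check the 13 heavy atoms by environment: 1× s (aromatic) → no; 4× c (aromatic) → no; 1× S → no; 6× C → match; 1× N → no.
That gives 6 matching atoms.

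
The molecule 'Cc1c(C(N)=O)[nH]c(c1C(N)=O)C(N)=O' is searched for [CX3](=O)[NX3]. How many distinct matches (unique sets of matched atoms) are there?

3

[CX3](=O)[NX3] is the SMARTS for an amide: a carbonyl carbon bonded to a trivalent nitrogen.
The molecule carries 3 separate instances of a primary amide (-C(=O)NH2) meeting every constraint; each maps to a distinct set of atoms, giving 3 matches.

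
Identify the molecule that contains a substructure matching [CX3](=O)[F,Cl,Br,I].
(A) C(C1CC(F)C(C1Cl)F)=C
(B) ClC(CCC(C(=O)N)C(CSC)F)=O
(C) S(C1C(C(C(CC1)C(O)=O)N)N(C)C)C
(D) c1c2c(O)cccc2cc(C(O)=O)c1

B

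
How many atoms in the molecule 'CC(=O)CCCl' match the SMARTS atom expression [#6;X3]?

1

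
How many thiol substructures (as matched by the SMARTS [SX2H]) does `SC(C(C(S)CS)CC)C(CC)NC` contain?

[SX2H] is the SMARTS for a thiol: an aliphatic sulfur with two connections, one being H.
The molecule carries 3 separate instances of a thiol (-SH) meeting every constraint; each maps to a distinct set of atoms, giving 3 matches.

3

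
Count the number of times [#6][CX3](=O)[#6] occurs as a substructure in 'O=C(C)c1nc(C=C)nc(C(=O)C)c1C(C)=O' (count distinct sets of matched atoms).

3

[#6][CX3](=O)[#6] is the SMARTS for a ketone: a carbonyl carbon (no H) flanked by two carbons.
The molecule carries 3 separate instances of an acetyl/ketone group (-C(=O)CH3) meeting every constraint; each maps to a distinct set of atoms, giving 3 matches.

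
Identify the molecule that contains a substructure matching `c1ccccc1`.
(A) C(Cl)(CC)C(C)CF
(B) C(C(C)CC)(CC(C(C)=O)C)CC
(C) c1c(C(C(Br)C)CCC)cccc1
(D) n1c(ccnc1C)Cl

C

c1ccccc1 describes six aromatic carbons in a ring (a benzene ring).
(A) has a methyl group (-CH3) but no six-membered all-carbon aromatic ring is present.
(B) has a methyl group (-CH3) but no six-membered all-carbon aromatic ring is present.
(C) contains a phenyl ring, which satisfies every atom and bond constraint.
(D) has a methyl group (-CH3) but no six-membered all-carbon aromatic ring is present.
So the answer is (C).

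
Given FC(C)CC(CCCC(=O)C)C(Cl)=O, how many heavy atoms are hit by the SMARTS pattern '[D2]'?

4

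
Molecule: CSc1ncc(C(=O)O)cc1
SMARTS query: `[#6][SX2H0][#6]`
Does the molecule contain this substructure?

The pattern [#6][SX2H0][#6] describes an aliphatic sulfur bridging two carbons with no H on the sulfur — a thioether.
The molecule carries a methylthio ether (-SCH3), whose atoms satisfy every constraint of the query, so the pattern matches.

Yes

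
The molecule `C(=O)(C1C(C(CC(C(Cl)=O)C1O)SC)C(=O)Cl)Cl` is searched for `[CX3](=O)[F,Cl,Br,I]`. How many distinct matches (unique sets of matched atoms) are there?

[CX3](=O)[F,Cl,Br,I] is the SMARTS for an acyl halide: a carbonyl carbon bonded to a halogen.
The molecule carries 3 separate instances of an acyl chloride (-C(=O)Cl) meeting every constraint; each maps to a distinct set of atoms, giving 3 matches.

3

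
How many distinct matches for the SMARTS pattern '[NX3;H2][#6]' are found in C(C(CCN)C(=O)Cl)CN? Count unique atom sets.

2

[NX3;H2][#6] is the SMARTS for a primary amine: a trivalent nitrogen with two H attached to carbon.
The molecule carries 2 separate instances of a primary amino group (-NH2) meeting every constraint; each maps to a distinct set of atoms, giving 2 matches.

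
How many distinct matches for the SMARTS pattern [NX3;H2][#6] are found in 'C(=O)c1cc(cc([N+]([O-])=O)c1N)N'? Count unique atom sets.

[NX3;H2][#6] is the SMARTS for a primary amine: a trivalent nitrogen with two H attached to carbon.
The molecule carries 2 separate instances of a primary amino group (-NH2) meeting every constraint; each maps to a distinct set of atoms, giving 2 matches.

2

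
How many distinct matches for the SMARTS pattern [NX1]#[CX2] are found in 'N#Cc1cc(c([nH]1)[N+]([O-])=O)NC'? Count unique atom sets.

1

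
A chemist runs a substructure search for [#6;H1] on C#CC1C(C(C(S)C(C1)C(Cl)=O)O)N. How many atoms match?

6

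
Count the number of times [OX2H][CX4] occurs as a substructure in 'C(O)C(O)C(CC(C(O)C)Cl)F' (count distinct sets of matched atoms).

3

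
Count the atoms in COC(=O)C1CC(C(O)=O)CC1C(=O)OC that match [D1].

6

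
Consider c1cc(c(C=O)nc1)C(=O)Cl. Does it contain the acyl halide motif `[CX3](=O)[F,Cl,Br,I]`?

Yes

The pattern [CX3](=O)[F,Cl,Br,I] describes a carbonyl carbon bonded to a halogen — an acyl halide.
The molecule carries an acyl chloride (-C(=O)Cl), whose atoms satisfy every constraint of the query, so the pattern matches.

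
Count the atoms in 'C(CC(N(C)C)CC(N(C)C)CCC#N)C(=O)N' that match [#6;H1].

Check the 18 heavy atoms by environment: 5× C (H2) → no; 2× C (H1) → match; 3× N (H0) → no; 4× C (H3) → no; 2× C (H0) → no; 1× O (H0) → no; 1× N (H2) → no.
That gives 2 matching atoms.

2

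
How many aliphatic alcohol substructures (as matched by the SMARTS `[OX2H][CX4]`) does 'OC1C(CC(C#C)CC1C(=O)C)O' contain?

2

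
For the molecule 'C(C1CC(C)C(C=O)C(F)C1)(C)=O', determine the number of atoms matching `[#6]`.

10

Check the 13 heavy atoms by environment: 10× C → match; 2× O → no; 1× F → no.
That gives 10 matching atoms.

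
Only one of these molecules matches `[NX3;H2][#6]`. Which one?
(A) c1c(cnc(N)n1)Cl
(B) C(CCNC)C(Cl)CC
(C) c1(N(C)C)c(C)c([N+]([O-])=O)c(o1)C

[NX3;H2][#6] describes a trivalent nitrogen with two H attached to carbon (a primary amine).
(A) contains a primary amino group (-NH2), which satisfies every atom and bond constraint.
(B) has an N-methylamino group (-NHCH3) but the nitrogen bears two carbons and only one H (H1), not H2.
(C) has a dimethylamino group (-N(CH3)2) but the nitrogen has H0, not H2.
So the answer is (A).

A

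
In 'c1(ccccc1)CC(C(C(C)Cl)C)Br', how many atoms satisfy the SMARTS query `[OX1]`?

The query [OX1] means: aliphatic oxygen with one total connection — typically a carbonyl =O or an oxide.
Check the 14 heavy atoms by environment: 6× C (X4) → no; 1× Cl (X1) → no; 6× c (aromatic, X3) → no; 1× Br (X1) → no.
No environment satisfies the query, so 0 matching atoms.

0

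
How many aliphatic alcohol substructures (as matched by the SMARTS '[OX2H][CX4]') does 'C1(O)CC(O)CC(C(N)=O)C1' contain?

2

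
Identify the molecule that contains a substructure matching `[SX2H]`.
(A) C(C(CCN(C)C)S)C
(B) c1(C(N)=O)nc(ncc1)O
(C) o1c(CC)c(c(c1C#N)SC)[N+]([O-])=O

A

[SX2H] describes an aliphatic sulfur with two connections, one being H (a thiol).
(A) contains a thiol (-SH), which satisfies every atom and bond constraint.
(B) has a hydroxyl group (-OH) but it is an -OH, not an -SH.
(C) has a methylthio ether (-SCH3) but the sulfur has H0 (bonded to two carbons), not H1.
So the answer is (A).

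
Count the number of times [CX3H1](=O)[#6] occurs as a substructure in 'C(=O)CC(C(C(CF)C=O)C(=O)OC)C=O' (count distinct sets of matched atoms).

3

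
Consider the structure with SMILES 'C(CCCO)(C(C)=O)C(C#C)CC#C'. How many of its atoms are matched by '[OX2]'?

1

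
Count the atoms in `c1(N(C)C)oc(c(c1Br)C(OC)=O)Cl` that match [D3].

6

The query [D3] means: atom with exactly three heavy-atom neighbours.
Check the 14 heavy atoms by environment: 1× o (aromatic, D2) → no; 4× c (aromatic, D3) → match; 1× N (D3) → match; 3× C (D1) → no; 1× Br (D1) → no; 1× Cl (D1) → no; 1× C (D3) → match; 1× O (D1) → no; 1× O (D2) → no.
Summing the matching environments: 4 + 1 + 1 = 6 matching atoms.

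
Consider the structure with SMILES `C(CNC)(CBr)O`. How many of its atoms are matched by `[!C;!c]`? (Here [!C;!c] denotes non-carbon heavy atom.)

The query [!C;!c] means: neither aliphatic nor aromatic carbon — same as [!#6].
Check the 7 heavy atoms by environment: 4× C → no; 1× Br → match; 1× N → match; 1× O → match.
Summing the matching environments: 1 + 1 + 1 = 3 matching atoms.

3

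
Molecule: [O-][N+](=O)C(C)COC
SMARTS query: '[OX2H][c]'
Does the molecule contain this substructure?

No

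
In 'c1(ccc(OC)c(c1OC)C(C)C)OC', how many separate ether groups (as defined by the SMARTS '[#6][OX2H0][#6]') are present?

[#6][OX2H0][#6] is the SMARTS for an ether: an aliphatic oxygen bridging two carbons with no H on the oxygen.
The molecule carries 3 separate instances of a methoxy ether (-OCH3) meeting every constraint; each maps to a distinct set of atoms, giving 3 matches.

3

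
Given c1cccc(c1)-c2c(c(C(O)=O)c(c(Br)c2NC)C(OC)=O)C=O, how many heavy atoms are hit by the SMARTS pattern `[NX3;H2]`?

Check the 24 heavy atoms by environment: 7× c (aromatic, H0, X3) → no; 1× N (H1, X3) → no; 2× C (H3, X4) → no; 5× c (aromatic, H1, X3) → no; 2× C (H0, X3) → no; 3× O (H0, X1) → no; 1× O (H1, X2) → no; 1× Br (H0, X1) → no; 1× C (H1, X3) → no; 1× O (H0, X2) → no.
No environment satisfies the query, so 0 matching atoms.

0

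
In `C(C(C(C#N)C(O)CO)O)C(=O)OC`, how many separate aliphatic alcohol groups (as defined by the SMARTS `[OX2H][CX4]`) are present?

[OX2H][CX4] is the SMARTS for an aliphatic alcohol: a hydroxyl oxygen bound to an sp3 (X4) carbon.
The molecule carries 3 separate instances of a hydroxyl group (-OH) meeting every constraint; each maps to a distinct set of atoms, giving 3 matches.

3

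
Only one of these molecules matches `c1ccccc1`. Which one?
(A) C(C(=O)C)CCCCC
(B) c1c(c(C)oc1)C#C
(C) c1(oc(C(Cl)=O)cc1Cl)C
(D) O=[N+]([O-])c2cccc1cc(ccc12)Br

D

c1ccccc1 describes six aromatic carbons in a ring (a benzene ring).
(A) has a methyl group (-CH3) but no six-membered all-carbon aromatic ring is present.
(B) has a methyl group (-CH3) but no six-membered all-carbon aromatic ring is present.
(C) has a methyl group (-CH3) but no six-membered all-carbon aromatic ring is present.
(D) contains the required atom environment, so the pattern matches.
So the answer is (D).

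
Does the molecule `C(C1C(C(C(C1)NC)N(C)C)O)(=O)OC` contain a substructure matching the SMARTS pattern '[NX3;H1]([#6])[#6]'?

Yes

The pattern [NX3;H1]([#6])[#6] describes a trivalent nitrogen with one H, bonded to two carbons — a secondary amine.
The molecule carries an N-methylamino group (-NHCH3), whose atoms satisfy every constraint of the query, so the pattern matches.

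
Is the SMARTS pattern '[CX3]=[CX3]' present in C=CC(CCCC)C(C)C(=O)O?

Yes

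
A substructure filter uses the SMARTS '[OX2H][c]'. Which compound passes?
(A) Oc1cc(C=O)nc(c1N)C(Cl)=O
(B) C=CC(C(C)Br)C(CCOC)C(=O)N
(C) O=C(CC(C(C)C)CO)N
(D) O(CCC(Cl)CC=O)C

A

[OX2H][c] describes a hydroxyl oxygen attached to an aromatic carbon (a phenol).
(A) contains a hydroxyl group (-OH), which satisfies every atom and bond constraint.
(B) has a methoxy ether (-OCH3) but the oxygen has H0, not H1.
(C) has a hydroxyl group (-OH) but the -OH is on an aliphatic carbon, not an aromatic c.
(D) has a methoxy ether (-OCH3) but the oxygen has H0, not H1.
So the answer is (A).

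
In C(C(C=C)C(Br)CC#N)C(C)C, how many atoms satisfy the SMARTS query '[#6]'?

The query [#6] means: #6 matches any atom with atomic number 6 (carbon, aromatic or aliphatic).
Check the 12 heavy atoms by environment: 10× C → match; 1× Br → no; 1× N → no.
That gives 10 matching atoms.

10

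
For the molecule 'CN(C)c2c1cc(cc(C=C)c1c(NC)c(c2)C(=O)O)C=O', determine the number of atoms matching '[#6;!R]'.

The query [#6;!R] means: carbon not in any ring.
Check the 22 heavy atoms by environment: 10× c (aromatic, in 6-ring) → no; 7× C (acyclic) → match; 3× O (acyclic) → no; 2× N (acyclic) → no.
That gives 7 matching atoms.

7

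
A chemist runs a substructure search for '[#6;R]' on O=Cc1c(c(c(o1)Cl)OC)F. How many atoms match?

The query [#6;R] means: carbon that is part of a ring.
Check the 11 heavy atoms by environment: 1× o (aromatic, in 5-ring) → no; 4× c (aromatic, in 5-ring) → match; 1× Cl (acyclic) → no; 2× C (acyclic) → no; 2× O (acyclic) → no; 1× F (acyclic) → no.
That gives 4 matching atoms.

4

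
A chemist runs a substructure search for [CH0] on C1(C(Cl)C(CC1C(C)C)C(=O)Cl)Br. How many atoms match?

The query [CH0] means: aliphatic carbon with no attached hydrogen.
Check the 13 heavy atoms by environment: 5× C (H1) → no; 1× C (H2) → no; 2× C (H3) → no; 1× Br (H0) → no; 2× Cl (H0) → no; 1× C (H0) → match; 1× O (H0) → no.
That gives 1 matching atom.

1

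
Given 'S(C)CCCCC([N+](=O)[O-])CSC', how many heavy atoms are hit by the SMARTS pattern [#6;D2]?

5

Check the 13 heavy atoms by environment: 5× C (D2) → match; 1× C (D3) → no; 1× N (charge +1, D3) → no; 1× O (charge -1, D1) → no; 1× O (D1) → no; 2× S (D2) → no; 2× C (D1) → no.
That gives 5 matching atoms.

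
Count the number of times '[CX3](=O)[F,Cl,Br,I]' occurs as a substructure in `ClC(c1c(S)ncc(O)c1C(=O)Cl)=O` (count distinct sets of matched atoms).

[CX3](=O)[F,Cl,Br,I] is the SMARTS for an acyl halide: a carbonyl carbon bonded to a halogen.
The molecule carries 2 separate instances of an acyl chloride (-C(=O)Cl) meeting every constraint; each maps to a distinct set of atoms, giving 2 matches.

2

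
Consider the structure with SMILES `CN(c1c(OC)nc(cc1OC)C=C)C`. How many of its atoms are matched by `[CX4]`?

4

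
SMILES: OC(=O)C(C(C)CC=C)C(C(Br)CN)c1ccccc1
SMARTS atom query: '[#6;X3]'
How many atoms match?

Check the 20 heavy atoms by environment: 7× C (X4) → no; 6× c (aromatic, X3) → match; 3× C (X3) → match; 1× Br (X1) → no; 1× N (X3) → no; 1× O (X1) → no; 1× O (X2) → no.
Summing the matching environments: 6 + 3 = 9 matching atoms.

9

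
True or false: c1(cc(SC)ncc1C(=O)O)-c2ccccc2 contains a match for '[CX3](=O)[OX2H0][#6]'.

False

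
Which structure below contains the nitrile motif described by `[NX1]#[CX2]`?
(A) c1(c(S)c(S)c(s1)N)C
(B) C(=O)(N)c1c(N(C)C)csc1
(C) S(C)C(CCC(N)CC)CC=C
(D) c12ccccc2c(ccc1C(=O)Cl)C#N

D

[NX1]#[CX2] describes a nitrogen triple-bonded to a two-connected carbon (a nitrile).
(A) has a primary amino group (-NH2) but the nitrogen is NX3 (three connections), not NX1 triple-bonded.
(B) has a primary amide (-C(=O)NH2) but the nitrogen is NX3, not NX1.
(C) has a primary amino group (-NH2) but the nitrogen is NX3 (three connections), not NX1 triple-bonded.
(D) contains a nitrile (-C#N), which satisfies every atom and bond constraint.
So the answer is (D).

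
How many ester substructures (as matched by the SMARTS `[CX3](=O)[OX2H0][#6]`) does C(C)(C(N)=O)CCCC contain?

0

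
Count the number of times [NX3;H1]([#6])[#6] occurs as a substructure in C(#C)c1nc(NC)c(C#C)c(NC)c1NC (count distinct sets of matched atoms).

3

[NX3;H1]([#6])[#6] is the SMARTS for a secondary amine: a trivalent nitrogen with one H, bonded to two carbons.
The molecule carries 3 separate instances of an N-methylamino group (-NHCH3) meeting every constraint; each maps to a distinct set of atoms, giving 3 matches.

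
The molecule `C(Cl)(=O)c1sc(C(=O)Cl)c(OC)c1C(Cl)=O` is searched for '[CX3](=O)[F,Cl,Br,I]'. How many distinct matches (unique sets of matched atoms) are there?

3

[CX3](=O)[F,Cl,Br,I] is the SMARTS for an acyl halide: a carbonyl carbon bonded to a halogen.
The molecule carries 3 separate instances of an acyl chloride (-C(=O)Cl) meeting every constraint; each maps to a distinct set of atoms, giving 3 matches.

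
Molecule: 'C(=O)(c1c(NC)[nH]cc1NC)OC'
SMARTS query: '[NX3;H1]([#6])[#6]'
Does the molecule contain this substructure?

The pattern [NX3;H1]([#6])[#6] describes a trivalent nitrogen with one H, bonded to two carbons — a secondary amine.
The molecule carries an N-methylamino group (-NHCH3), whose atoms satisfy every constraint of the query, so the pattern matches.

Yes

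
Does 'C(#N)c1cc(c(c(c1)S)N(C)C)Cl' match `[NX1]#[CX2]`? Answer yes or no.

Yes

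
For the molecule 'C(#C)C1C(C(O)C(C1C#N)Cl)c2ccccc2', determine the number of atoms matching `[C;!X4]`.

The query [C;!X4] means: aliphatic carbon that does not have four total connections.
Check the 17 heavy atoms by environment: 5× C (X4) → no; 1× Cl (X1) → no; 1× O (X2) → no; 3× C (X2) → match; 1× N (X1) → no; 6× c (aromatic, X3) → no.
That gives 3 matching atoms.

3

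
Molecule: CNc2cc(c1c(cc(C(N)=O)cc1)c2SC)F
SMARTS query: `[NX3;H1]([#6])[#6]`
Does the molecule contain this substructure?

The pattern [NX3;H1]([#6])[#6] describes a trivalent nitrogen with one H, bonded to two carbons — a secondary amine.
The molecule carries an N-methylamino group (-NHCH3), whose atoms satisfy every constraint of the query, so the pattern matches.

Yes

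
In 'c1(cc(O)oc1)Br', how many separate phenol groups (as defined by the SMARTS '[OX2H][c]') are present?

[OX2H][c] is the SMARTS for a phenol: a hydroxyl oxygen attached to an aromatic carbon.
Exactly one fragment in the molecule meets all constraints, giving 1 match.

1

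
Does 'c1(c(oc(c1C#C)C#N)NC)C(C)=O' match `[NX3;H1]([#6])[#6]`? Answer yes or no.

The pattern [NX3;H1]([#6])[#6] describes a trivalent nitrogen with one H, bonded to two carbons — a secondary amine.
The molecule carries an N-methylamino group (-NHCH3), whose atoms satisfy every constraint of the query, so the pattern matches.

Yes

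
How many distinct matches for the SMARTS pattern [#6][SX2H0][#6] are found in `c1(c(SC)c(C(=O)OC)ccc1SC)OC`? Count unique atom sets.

2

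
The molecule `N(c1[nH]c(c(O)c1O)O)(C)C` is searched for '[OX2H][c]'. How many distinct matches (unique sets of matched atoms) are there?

3

[OX2H][c] is the SMARTS for a phenol: a hydroxyl oxygen attached to an aromatic carbon.
The molecule carries 3 separate instances of a hydroxyl group (-OH) meeting every constraint; each maps to a distinct set of atoms, giving 3 matches.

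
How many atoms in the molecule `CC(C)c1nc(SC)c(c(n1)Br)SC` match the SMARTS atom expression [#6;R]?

4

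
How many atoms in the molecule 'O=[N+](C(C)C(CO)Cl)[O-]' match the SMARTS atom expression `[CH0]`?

0

The query [CH0] means: aliphatic carbon with no attached hydrogen.
Check the 9 heavy atoms by environment: 1× C (H3) → no; 2× C (H1) → no; 1× C (H2) → no; 1× N (charge +1, H0) → no; 1× O (charge -1, H0) → no; 1× O (H0) → no; 1× Cl (H0) → no; 1× O (H1) → no.
No environment satisfies the query, so 0 matching atoms.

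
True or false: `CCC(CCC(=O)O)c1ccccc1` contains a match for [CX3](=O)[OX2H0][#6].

The pattern [CX3](=O)[OX2H0][#6] describes a carbonyl carbon bonded to an oxygen that is itself bonded to carbon (no H on that O) — an ester.
The closest candidate here is a carboxylic acid group (-C(=O)OH), but the singly-bonded O carries H (OX2H1, not H0). No other fragment satisfies the full query, so there is no match.

False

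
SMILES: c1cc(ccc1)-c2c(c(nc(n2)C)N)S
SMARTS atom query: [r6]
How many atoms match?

12

Check the 15 heavy atoms by environment: 2× n (aromatic, in 6-ring) → match; 10× c (aromatic, in 6-ring) → match; 1× C (acyclic) → no; 1× N (acyclic) → no; 1× S (acyclic) → no.
Summing the matching environments: 2 + 10 = 12 matching atoms.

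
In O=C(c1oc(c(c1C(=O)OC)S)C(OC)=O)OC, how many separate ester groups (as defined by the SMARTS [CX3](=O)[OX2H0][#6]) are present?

3

[CX3](=O)[OX2H0][#6] is the SMARTS for an ester: a carbonyl carbon bonded to an oxygen that is itself bonded to carbon (no H on that O).
The molecule carries 3 separate instances of a methyl-ester group (-C(=O)OCH3) meeting every constraint; each maps to a distinct set of atoms, giving 3 matches.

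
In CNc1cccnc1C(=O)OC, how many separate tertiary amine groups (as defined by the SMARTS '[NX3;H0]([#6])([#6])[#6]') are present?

0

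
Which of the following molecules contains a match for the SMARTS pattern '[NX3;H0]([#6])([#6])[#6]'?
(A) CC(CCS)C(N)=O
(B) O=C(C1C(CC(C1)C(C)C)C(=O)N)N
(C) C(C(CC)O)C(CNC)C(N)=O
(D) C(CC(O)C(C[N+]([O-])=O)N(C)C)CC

D

[NX3;H0]([#6])([#6])[#6] describes a trivalent nitrogen with no H, bonded to three carbons (a tertiary amine).
(A) has a primary amide (-C(=O)NH2) but the amide nitrogen has H2 and only one carbon neighbour.
(B) has a primary amide (-C(=O)NH2) but the amide nitrogen has H2 and only one carbon neighbour.
(C) has a primary amide (-C(=O)NH2) but the amide nitrogen has H2 and only one carbon neighbour.
(D) contains a dimethylamino group (-N(CH3)2), which satisfies every atom and bond constraint.
So the answer is (D).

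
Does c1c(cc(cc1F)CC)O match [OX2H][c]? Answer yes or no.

Yes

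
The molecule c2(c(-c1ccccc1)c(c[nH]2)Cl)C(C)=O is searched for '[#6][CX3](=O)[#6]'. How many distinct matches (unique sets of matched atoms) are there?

1

[#6][CX3](=O)[#6] is the SMARTS for a ketone: a carbonyl carbon (no H) flanked by two carbons.
Exactly one fragment in the molecule meets all constraints, giving 1 match.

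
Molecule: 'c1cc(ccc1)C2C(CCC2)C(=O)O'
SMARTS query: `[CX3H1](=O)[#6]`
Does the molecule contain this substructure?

No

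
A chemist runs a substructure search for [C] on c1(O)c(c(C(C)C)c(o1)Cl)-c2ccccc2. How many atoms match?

Check the 16 heavy atoms by environment: 1× o (aromatic) → no; 10× c (aromatic) → no; 1× Cl → no; 3× C → match; 1× O → no.
That gives 3 matching atoms.

3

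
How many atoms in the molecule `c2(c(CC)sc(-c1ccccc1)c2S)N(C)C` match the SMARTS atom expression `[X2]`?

2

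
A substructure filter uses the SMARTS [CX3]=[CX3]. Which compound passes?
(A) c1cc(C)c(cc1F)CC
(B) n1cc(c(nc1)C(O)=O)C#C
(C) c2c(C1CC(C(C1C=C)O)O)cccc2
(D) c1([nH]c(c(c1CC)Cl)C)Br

[CX3]=[CX3] describes a non-aromatic C=C double bond between two sp2 carbons (an alkene).
(A) has an ethyl group (-CH2CH3) but its C-C bond is a single bond between CX4 carbons, not CX3=CX3.
(B) has an ethynyl group (-C#CH) but the C-C bond is a triple bond, not a double bond.
(C) contains a vinyl group (-CH=CH2), which satisfies every atom and bond constraint.
(D) has an ethyl group (-CH2CH3) but its C-C bond is a single bond between CX4 carbons, not CX3=CX3.
So the answer is (C).

C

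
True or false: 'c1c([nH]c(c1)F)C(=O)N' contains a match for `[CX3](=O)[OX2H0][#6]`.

False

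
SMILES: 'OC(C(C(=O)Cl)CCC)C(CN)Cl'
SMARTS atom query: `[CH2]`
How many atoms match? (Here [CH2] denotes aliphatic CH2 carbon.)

3

Check the 13 heavy atoms by environment: 3× C (H2) → match; 3× C (H1) → no; 1× N (H2) → no; 1× O (H1) → no; 1× C (H0) → no; 1× O (H0) → no; 2× Cl (H0) → no; 1× C (H3) → no.
That gives 3 matching atoms.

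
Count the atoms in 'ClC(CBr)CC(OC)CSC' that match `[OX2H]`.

0

Check the 11 heavy atoms by environment: 3× C (H2, X4) → no; 2× C (H1, X4) → no; 1× S (H0, X2) → no; 2× C (H3, X4) → no; 1× O (H0, X2) → no; 1× Br (H0, X1) → no; 1× Cl (H0, X1) → no.
No environment satisfies the query, so 0 matching atoms.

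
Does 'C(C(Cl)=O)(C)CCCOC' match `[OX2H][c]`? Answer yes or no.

No

The pattern [OX2H][c] describes a hydroxyl oxygen attached to an aromatic carbon — a phenol.
The closest candidate here is a methoxy ether (-OCH3), but the oxygen has H0, not H1. No other fragment satisfies the full query, so there is no match.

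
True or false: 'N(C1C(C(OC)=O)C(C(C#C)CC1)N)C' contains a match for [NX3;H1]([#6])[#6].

True

The pattern [NX3;H1]([#6])[#6] describes a trivalent nitrogen with one H, bonded to two carbons — a secondary amine.
The molecule carries an N-methylamino group (-NHCH3), whose atoms satisfy every constraint of the query, so the pattern matches.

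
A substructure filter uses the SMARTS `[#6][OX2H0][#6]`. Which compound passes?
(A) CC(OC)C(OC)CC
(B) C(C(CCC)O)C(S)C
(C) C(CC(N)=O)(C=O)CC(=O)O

A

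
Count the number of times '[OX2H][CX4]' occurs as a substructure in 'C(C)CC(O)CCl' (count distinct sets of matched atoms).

1

[OX2H][CX4] is the SMARTS for an aliphatic alcohol: a hydroxyl oxygen bound to an sp3 (X4) carbon.
Exactly one fragment in the molecule meets all constraints, giving 1 match.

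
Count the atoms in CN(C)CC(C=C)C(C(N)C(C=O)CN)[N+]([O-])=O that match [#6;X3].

The query [#6;X3] means: any carbon (aromatic or not) with three total connections.
Check the 18 heavy atoms by environment: 8× C (X4) → no; 3× C (X3) → match; 2× O (X1) → no; 3× N (X3) → no; 1× N (charge +1, X3) → no; 1× O (charge -1, X1) → no.
That gives 3 matching atoms.

3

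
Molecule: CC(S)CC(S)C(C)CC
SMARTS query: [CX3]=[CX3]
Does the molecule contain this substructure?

The pattern [CX3]=[CX3] describes a non-aromatic C=C double bond between two sp2 carbons — an alkene.
The closest candidate here is an ethyl group (-CH2CH3), but its C-C bond is a single bond between CX4 carbons, not CX3=CX3. No other fragment satisfies the full query, so there is no match.

No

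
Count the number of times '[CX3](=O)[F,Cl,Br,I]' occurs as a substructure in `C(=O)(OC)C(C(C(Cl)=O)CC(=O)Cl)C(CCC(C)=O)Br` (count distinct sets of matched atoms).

[CX3](=O)[F,Cl,Br,I] is the SMARTS for an acyl halide: a carbonyl carbon bonded to a halogen.
The molecule carries 2 separate instances of an acyl chloride (-C(=O)Cl) meeting every constraint; each maps to a distinct set of atoms, giving 2 matches.

2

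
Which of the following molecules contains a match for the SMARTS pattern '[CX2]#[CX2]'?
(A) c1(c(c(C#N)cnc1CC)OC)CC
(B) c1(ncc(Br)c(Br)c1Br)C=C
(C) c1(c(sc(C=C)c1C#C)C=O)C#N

[CX2]#[CX2] describes a carbon-carbon triple bond (an alkyne).
(A) has a nitrile (-C#N) but the triple bond is C#N, not C#C.
(B) has a vinyl group (-CH=CH2) but the C=C is a double bond; both carbons are CX3, not CX2.
(C) contains an ethynyl group (-C#CH), which satisfies every atom and bond constraint.
So the answer is (C).

C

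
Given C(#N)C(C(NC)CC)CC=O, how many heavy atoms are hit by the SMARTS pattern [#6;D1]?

2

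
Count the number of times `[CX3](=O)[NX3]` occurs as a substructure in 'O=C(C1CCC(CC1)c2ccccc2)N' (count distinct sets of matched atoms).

[CX3](=O)[NX3] is the SMARTS for an amide: a carbonyl carbon bonded to a trivalent nitrogen.
Exactly one fragment in the molecule meets all constraints, giving 1 match.

1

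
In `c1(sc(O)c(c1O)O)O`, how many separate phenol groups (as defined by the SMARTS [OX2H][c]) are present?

4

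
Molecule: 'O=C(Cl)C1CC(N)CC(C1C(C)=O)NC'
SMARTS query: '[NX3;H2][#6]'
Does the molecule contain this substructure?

Yes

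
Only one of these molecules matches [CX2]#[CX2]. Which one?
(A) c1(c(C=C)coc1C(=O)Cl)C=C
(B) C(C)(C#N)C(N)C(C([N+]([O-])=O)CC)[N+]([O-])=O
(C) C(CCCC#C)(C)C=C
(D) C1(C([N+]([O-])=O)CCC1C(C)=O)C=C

[CX2]#[CX2] describes a carbon-carbon triple bond (an alkyne).
(A) has a vinyl group (-CH=CH2) but the C=C is a double bond; both carbons are CX3, not CX2.
(B) has a nitrile (-C#N) but the triple bond is C#N, not C#C.
(C) contains an ethynyl group (-C#CH), which satisfies every atom and bond constraint.
(D) has a vinyl group (-CH=CH2) but the C=C is a double bond; both carbons are CX3, not CX2.
So the answer is (C).

C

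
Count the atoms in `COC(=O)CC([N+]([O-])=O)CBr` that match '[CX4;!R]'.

4

The query [CX4;!R] means: aliphatic carbon with four total connections, not in a ring.
Check the 11 heavy atoms by environment: 4× C (X4, acyclic) → match; 1× C (X3, acyclic) → no; 2× O (X1, acyclic) → no; 1× O (X2, acyclic) → no; 1× N (charge +1, X3, acyclic) → no; 1× O (charge -1, X1, acyclic) → no; 1× Br (X1, acyclic) → no.
That gives 4 matching atoms.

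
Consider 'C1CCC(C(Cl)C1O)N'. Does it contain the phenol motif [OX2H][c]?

The pattern [OX2H][c] describes a hydroxyl oxygen attached to an aromatic carbon — a phenol.
The closest candidate here is a hydroxyl group (-OH), but the -OH is on an aliphatic carbon, not an aromatic c. No other fragment satisfies the full query, so there is no match.

No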